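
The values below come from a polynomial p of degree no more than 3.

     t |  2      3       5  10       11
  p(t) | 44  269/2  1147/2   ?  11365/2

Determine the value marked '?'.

The 4 known points determine the degree-3 polynomial uniquely.
Write p(t) = at^3 + bt^2 + ct + d. Substituting each data point gives a linear system:
  8a + 4b + 2c + d = 44
  27a + 9b + 3c + d = 269/2
  125a + 25b + 5c + d = 1147/2
  1331a + 121b + 11c + d = 11365/2
Solving the system yields a = 4, b = 3, c = -1/2, d = 1.
So p(t) = 4t^3 + 3t^2 - (1/2)t + 1.
Then p(10) = 4296.

4296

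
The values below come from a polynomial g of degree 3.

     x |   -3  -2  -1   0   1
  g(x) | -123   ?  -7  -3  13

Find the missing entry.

-35

On equispaced nodes a degree-3 polynomial has vanishing fourth forward difference, so
  g(-3) - 4·g(-2) + 6·g(-1) - 4·g(0) + g(1) = 0.
Substituting the known values and solving for g(-2):
  -4·g(-2) = 140
  g(-2) = -35.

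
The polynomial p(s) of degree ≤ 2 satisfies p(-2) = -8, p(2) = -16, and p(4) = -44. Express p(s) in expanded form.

Using the Lagrange interpolation formula with nodes -2, 2, 4:
  L_0(s) = (s - 2)(s - 4) / 24
  L_1(s) = (s + 2)(s - 4) / -8
  L_2(s) = (s + 2)(s - 2) / 12
Then p(s) = -8·L_0(s) - 16·L_1(s) - 44·L_2(s).
Expanding and collecting terms gives p(s) = -2s² - 2s - 4.
Check: p(2) = -16. ✓

p(s) = -2s^2 - 2s - 4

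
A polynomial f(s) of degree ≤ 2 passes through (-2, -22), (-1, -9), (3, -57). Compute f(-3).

-45

Write f(s) = as^2 + bs + c. Substituting each data point gives a linear system:
  4a - 2b + c = -22
  a - b + c = -9
  9a + 3b + c = -57
Solving the system yields a = -5, b = -2, c = -6.
So f(s) = -5s^2 - 2s - 6.
Then f(-3) = -45.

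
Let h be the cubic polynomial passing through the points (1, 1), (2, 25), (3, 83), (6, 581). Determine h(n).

Write h(n) = an^3 + bn^2 + cn + d. Substituting each data point gives a linear system:
  a + b + c + d = 1
  8a + 4b + 2c + d = 25
  27a + 9b + 3c + d = 83
  216a + 36b + 6c + d = 581
Solving the system yields a = 2, b = 5, c = -5, d = -1.
So h(n) = 2n^3 + 5n^2 - 5n - 1.
Check: h(2) = 25. ✓

h(n) = 2n^3 + 5n^2 - 5n - 1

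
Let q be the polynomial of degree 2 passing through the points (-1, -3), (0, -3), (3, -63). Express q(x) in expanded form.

q(x) = -5x^2 - 5x - 3

Write q(x) = ax^2 + bx + c. Substituting each data point gives a linear system:
  a - b + c = -3
  c = -3
  9a + 3b + c = -63
Solving the system yields a = -5, b = -5, c = -3.
So q(x) = -5x^2 - 5x - 3.
Check: q(-1) = -3. ✓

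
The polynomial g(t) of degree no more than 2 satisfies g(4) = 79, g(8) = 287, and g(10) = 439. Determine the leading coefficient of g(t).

Write g(t) = at^2 + bt + c. Substituting each data point gives a linear system:
  16a + 4b + c = 79
  64a + 8b + c = 287
  100a + 10b + c = 439
Solving the system yields a = 4, b = 4, c = -1.
So g(t) = 4t^2 + 4t - 1.
The leading coefficient is 4.

4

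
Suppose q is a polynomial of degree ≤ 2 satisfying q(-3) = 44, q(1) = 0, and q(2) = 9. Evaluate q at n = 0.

Using the Lagrange interpolation formula with nodes -3, 1, 2:
  L_0(n) = (n - 1)(n - 2) / 20
  L_1(n) = (n + 3)(n - 2) / -4
  L_2(n) = (n + 3)(n - 1) / 5
Then q(n) = 44·L_0(n) + 0·L_1(n) + 9·L_2(n).
Expanding and collecting terms gives q(n) = 4n² - 3n - 1.
Evaluating at n = 0: q(0) = -1.

-1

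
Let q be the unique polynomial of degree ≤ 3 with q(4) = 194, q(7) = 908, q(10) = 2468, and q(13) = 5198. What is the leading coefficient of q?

2

Write q(s) = as^3 + bs^2 + cs + d. Substituting each data point gives a linear system:
  64a + 16b + 4c + d = 194
  343a + 49b + 7c + d = 908
  1000a + 100b + 10c + d = 2468
  2197a + 169b + 13c + d = 5198
Solving the system yields a = 2, b = 5, c = -3, d = -2.
So q(s) = 2s^3 + 5s^2 - 3s - 2.
The leading coefficient is 2.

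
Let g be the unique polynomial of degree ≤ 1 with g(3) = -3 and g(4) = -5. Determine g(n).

g(n) = -2n + 3

Write g(n) = an + b. Substituting each data point gives a linear system:
  3a + b = -3
  4a + b = -5
Solving the system yields a = -2, b = 3.
So g(n) = -2n + 3.
Check: g(3) = -3. ✓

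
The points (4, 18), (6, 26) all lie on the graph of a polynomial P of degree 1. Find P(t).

Write P(t) = at + b. Substituting each data point gives a linear system:
  4a + b = 18
  6a + b = 26
Solving the system yields a = 4, b = 2.
So P(t) = 4t + 2.
Check: P(4) = 18. ✓

P(t) = 4t + 2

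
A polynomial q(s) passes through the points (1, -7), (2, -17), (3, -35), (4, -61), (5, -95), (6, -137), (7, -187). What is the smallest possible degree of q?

Forward differences of the values at s = 1, 2, 3, 4, 5, 6, 7:
  q  : -7  -17  -35  -61  -95  -137  -187
  Δ  : -10  -18  -26  -34  -42  -50
  Δ^2: -8  -8  -8  -8  -8
  Δ^3: 0  0  0  0
  Δ^4: 0  0  0
  Δ^5: 0  0
  Δ^6: 0
The second differences are constant (-8) and nonzero, while all higher differences vanish, so the minimal degree is 2.

2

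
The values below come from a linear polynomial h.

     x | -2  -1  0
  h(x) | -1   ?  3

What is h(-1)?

1

On equispaced nodes a degree-1 polynomial has vanishing second forward difference, so
  h(-2) - 2·h(-1) + h(0) = 0.
Substituting the known values and solving for h(-1):
  -2·h(-1) = -2
  h(-1) = 1.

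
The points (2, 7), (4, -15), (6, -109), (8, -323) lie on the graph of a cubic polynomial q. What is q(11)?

Write q(n) = an^3 + bn^2 + cn + d. Substituting each data point gives a linear system:
  8a + 4b + 2c + d = 7
  64a + 16b + 4c + d = -15
  216a + 36b + 6c + d = -109
  512a + 64b + 8c + d = -323
Solving the system yields a = -1, b = 3, c = -1, d = 5.
So q(n) = -n^3 + 3n^2 - n + 5.
Then q(11) = -974.

-974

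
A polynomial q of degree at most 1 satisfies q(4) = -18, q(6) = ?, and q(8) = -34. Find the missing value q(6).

-26

The 2 known points determine the degree-1 polynomial uniquely.
Write q(u) = au + b. Substituting each data point gives a linear system:
  4a + b = -18
  8a + b = -34
Solving the system yields a = -4, b = -2.
So q(u) = -4u - 2.
Then q(6) = -26.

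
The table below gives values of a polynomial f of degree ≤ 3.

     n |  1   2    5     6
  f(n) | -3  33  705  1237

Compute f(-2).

-51

Write f(n) = an^3 + bn^2 + cn + d. Substituting each data point gives a linear system:
  a + b + c + d = -3
  8a + 4b + 2c + d = 33
  125a + 25b + 5c + d = 705
  216a + 36b + 6c + d = 1237
Solving the system yields a = 6, b = -1, c = -3, d = -5.
So f(n) = 6n^3 - n^2 - 3n - 5.
Then f(-2) = -51.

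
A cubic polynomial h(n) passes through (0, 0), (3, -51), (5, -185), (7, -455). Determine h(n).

Write h(n) = an^3 + bn^2 + cn + d. Substituting each data point gives a linear system:
  d = 0
  27a + 9b + 3c + d = -51
  125a + 25b + 5c + d = -185
  343a + 49b + 7c + d = -455
Solving the system yields a = -1, b = -2, c = -2, d = 0.
So h(n) = -n³ - 2n² - 2n.
Check: h(3) = -51. ✓

h(n) = -n^3 - 2n^2 - 2n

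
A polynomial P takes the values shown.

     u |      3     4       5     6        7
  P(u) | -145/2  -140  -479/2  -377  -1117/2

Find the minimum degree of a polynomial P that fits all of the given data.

3

Forward differences of the values at u = 3, 4, 5, 6, 7:
  P  : -145/2  -140  -479/2  -377  -1117/2
  Δ  : -135/2  -199/2  -275/2  -363/2
  Δ^2: -32  -38  -44
  Δ^3: -6  -6
  Δ^4: 0
The third differences are constant (-6) and nonzero, while all higher differences vanish, so the minimal degree is 3.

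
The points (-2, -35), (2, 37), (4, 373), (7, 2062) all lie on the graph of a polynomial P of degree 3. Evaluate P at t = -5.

-698

Using the Lagrange interpolation formula with nodes -2, 2, 4, 7:
  L_0(t) = (t - 2)(t - 4)(t - 7) / -216
  L_1(t) = (t + 2)(t - 4)(t - 7) / 40
  L_2(t) = (t + 2)(t - 2)(t - 7) / -36
  L_3(t) = (t + 2)(t - 2)(t - 4) / 135
Then P(t) = -35·L_0(t) + 37·L_1(t) + 373·L_2(t) + 2062·L_3(t).
Expanding and collecting terms gives P(t) = 6t³ + t² - 6t - 3.
Evaluating at t = -5: P(-5) = -698.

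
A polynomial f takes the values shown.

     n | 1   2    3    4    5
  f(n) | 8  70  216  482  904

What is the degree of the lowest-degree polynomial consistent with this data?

3

Forward differences of the values at n = 1, 2, 3, 4, 5:
  f  : 8  70  216  482  904
  Δ  : 62  146  266  422
  Δ^2: 84  120  156
  Δ^3: 36  36
  Δ^4: 0
The third differences are constant (36) and nonzero, while all higher differences vanish, so the minimal degree is 3.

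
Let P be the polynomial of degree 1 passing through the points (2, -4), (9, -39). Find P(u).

Write P(u) = au + b. Substituting each data point gives a linear system:
  2a + b = -4
  9a + b = -39
Solving the system yields a = -5, b = 6.
So P(u) = -5u + 6.
Check: P(2) = -4. ✓

P(u) = -5u + 6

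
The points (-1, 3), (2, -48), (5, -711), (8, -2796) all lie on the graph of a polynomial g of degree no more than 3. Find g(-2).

Forward differences of the values at t = -1, 2, 5, 8:
  g  : 3  -48  -711  -2796
  Δ  : -51  -663  -2085
  Δ^2: -612  -1422
  Δ^3: -810
The third differences are constant, confirming degree 3.
Interpolating (Newton forward form) and evaluating at t = -2 gives g(-2) = 24.

24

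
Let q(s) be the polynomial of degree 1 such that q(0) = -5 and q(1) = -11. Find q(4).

Using the Lagrange interpolation formula with nodes 0, 1:
  L_0(s) = (s - 1) / -1
  L_1(s) = s / 1
Then q(s) = -5·L_0(s) - 11·L_1(s).
Expanding and collecting terms gives q(s) = -6s - 5.
Evaluating at s = 4: q(4) = -29.

-29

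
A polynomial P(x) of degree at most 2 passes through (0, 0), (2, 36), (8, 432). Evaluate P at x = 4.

Using the Lagrange interpolation formula with nodes 0, 2, 8:
  L_0(x) = (x - 2)(x - 8) / 16
  L_1(x) = x(x - 8) / -12
  L_2(x) = x(x - 2) / 48
Then P(x) = 0·L_0(x) + 36·L_1(x) + 432·L_2(x).
Expanding and collecting terms gives P(x) = 6x² + 6x.
Evaluating at x = 4: P(4) = 120.

120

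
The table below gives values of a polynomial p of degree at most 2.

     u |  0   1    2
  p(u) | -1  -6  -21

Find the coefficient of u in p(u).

0

Write p(u) = au^2 + bu + c. Substituting each data point gives a linear system:
  c = -1
  a + b + c = -6
  4a + 2b + c = -21
Solving the system yields a = -5, b = 0, c = -1.
So p(u) = -5u² - 1.
The coefficient of u is 0.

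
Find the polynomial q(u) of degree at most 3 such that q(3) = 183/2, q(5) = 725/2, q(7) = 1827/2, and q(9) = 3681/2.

q(u) = 2u^3 + 5u^2 - (5/2)u

Using the Lagrange interpolation formula with nodes 3, 5, 7, 9:
  L_0(u) = (u - 5)(u - 7)(u - 9) / -48
  L_1(u) = (u - 3)(u - 7)(u - 9) / 16
  L_2(u) = (u - 3)(u - 5)(u - 9) / -16
  L_3(u) = (u - 3)(u - 5)(u - 7) / 48
Then q(u) = 183/2·L_0(u) + 725/2·L_1(u) + 1827/2·L_2(u) + 3681/2·L_3(u).
Expanding and collecting terms gives q(u) = 2u^3 + 5u^2 - (5/2)u.
Check: q(7) = 1827/2. ✓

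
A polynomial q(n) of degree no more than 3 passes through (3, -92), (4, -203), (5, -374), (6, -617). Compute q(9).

Using the Lagrange interpolation formula with nodes 3, 4, 5, 6:
  L_0(n) = (n - 4)(n - 5)(n - 6) / -6
  L_1(n) = (n - 3)(n - 5)(n - 6) / 2
  L_2(n) = (n - 3)(n - 4)(n - 6) / -2
  L_3(n) = (n - 3)(n - 4)(n - 5) / 6
Then q(n) = -92·L_0(n) - 203·L_1(n) - 374·L_2(n) - 617·L_3(n).
Expanding and collecting terms gives q(n) = -2n^3 - 6n^2 + 5n + 1.
Evaluating at n = 9: q(9) = -1898.

-1898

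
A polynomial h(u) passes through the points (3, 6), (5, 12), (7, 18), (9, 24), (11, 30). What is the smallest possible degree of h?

1

Forward differences of the values at u = 3, 5, 7, 9, 11:
  h  : 6  12  18  24  30
  Δ  : 6  6  6  6
  Δ^2: 0  0  0
  Δ^3: 0  0
  Δ^4: 0
The first differences are constant (6) and nonzero, while all higher differences vanish, so the minimal degree is 1.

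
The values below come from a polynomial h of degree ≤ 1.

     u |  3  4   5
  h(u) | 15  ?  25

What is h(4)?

On equispaced nodes a degree-1 polynomial has vanishing second forward difference, so
  h(3) - 2·h(4) + h(5) = 0.
Substituting the known values and solving for h(4):
  -2·h(4) = -40
  h(4) = 20.

20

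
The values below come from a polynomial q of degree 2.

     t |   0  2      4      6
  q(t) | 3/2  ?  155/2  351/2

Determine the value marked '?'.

39/2

On equispaced nodes a degree-2 polynomial has vanishing third forward difference, so
  - q(0) + 3·q(2) - 3·q(4) + q(6) = 0.
Substituting the known values and solving for q(2):
  3·q(2) = 117/2
  q(2) = 39/2.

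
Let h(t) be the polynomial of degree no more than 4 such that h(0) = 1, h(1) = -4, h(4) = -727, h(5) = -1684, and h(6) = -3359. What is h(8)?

Write h(t) = at^4 + bt^3 + ct^2 + dt + e. Substituting each data point gives a linear system:
  e = 1
  a + b + c + d + e = -4
  256a + 64b + 16c + 4d + e = -727
  625a + 125b + 25c + 5d + e = -1684
  1296a + 216b + 36c + 6d + e = -3359
Solving the system yields a = -2, b = -4, c = 3, d = -2, e = 1.
So h(t) = -2t⁴ - 4t³ + 3t² - 2t + 1.
Then h(8) = -10063.

-10063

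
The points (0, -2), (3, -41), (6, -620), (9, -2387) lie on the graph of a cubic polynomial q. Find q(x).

q(x) = -4x^3 + 6x^2 + 5x - 2

Write q(x) = ax^3 + bx^2 + cx + d. Substituting each data point gives a linear system:
  d = -2
  27a + 9b + 3c + d = -41
  216a + 36b + 6c + d = -620
  729a + 81b + 9c + d = -2387
Solving the system yields a = -4, b = 6, c = 5, d = -2.
So q(x) = -4x^3 + 6x^2 + 5x - 2.
Check: q(9) = -2387. ✓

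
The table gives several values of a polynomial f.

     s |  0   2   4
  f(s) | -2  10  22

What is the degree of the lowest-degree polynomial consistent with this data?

1

Forward differences of the values at s = 0, 2, 4:
  f  : -2  10  22
  Δ  : 12  12
  Δ^2: 0
The first differences are constant (12) and nonzero, while all higher differences vanish, so the minimal degree is 1.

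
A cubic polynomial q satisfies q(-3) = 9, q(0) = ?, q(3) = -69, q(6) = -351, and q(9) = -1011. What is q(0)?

The 4 known points determine the degree-3 polynomial uniquely.
Write q(x) = ax^3 + bx^2 + cx + d. Substituting each data point gives a linear system:
  -27a + 9b - 3c + d = 9
  27a + 9b + 3c + d = -69
  216a + 36b + 6c + d = -351
  729a + 81b + 9c + d = -1011
Solving the system yields a = -1, b = -3, c = -4, d = -3.
So q(x) = -x^3 - 3x^2 - 4x - 3.
Then q(0) = -3.

-3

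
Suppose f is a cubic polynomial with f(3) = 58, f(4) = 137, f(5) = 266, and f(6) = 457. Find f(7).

Using the Lagrange interpolation formula with nodes 3, 4, 5, 6:
  L_0(x) = (x - 4)(x - 5)(x - 6) / -6
  L_1(x) = (x - 3)(x - 5)(x - 6) / 2
  L_2(x) = (x - 3)(x - 4)(x - 6) / -2
  L_3(x) = (x - 3)(x - 4)(x - 5) / 6
Then f(x) = 58·L_0(x) + 137·L_1(x) + 266·L_2(x) + 457·L_3(x).
Expanding and collecting terms gives f(x) = 2x³ + x² - 2x + 1.
Evaluating at x = 7: f(7) = 722.

722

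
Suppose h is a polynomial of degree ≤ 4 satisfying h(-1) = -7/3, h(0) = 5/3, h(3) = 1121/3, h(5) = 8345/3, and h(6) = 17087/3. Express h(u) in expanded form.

Write h(u) = au^4 + bu^3 + cu^2 + du + e. Substituting each data point gives a linear system:
  a - b + c - d + e = -7/3
  e = 5/3
  81a + 27b + 9c + 3d + e = 1121/3
  625a + 125b + 25c + 5d + e = 8345/3
  1296a + 216b + 36c + 6d + e = 17087/3
Solving the system yields a = 4, b = 3, c = -4, d = 1, e = 5/3.
So h(u) = 4u^4 + 3u^3 - 4u^2 + u + 5/3.
Check: h(-1) = -7/3. ✓

h(u) = 4u^4 + 3u^3 - 4u^2 + u + 5/3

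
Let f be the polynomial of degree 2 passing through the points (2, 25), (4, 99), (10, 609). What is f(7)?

Using the Lagrange interpolation formula with nodes 2, 4, 10:
  L_0(n) = (n - 4)(n - 10) / 16
  L_1(n) = (n - 2)(n - 10) / -12
  L_2(n) = (n - 2)(n - 4) / 48
Then f(n) = 25·L_0(n) + 99·L_1(n) + 609·L_2(n).
Expanding and collecting terms gives f(n) = 6n^2 + n - 1.
Evaluating at n = 7: f(7) = 300.

300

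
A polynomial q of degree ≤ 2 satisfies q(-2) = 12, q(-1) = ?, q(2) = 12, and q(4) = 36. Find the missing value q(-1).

The 3 known points determine the degree-2 polynomial uniquely.
Write q(u) = au^2 + bu + c. Substituting each data point gives a linear system:
  4a - 2b + c = 12
  4a + 2b + c = 12
  16a + 4b + c = 36
Solving the system yields a = 2, b = 0, c = 4.
So q(u) = 2u^2 + 4.
Then q(-1) = 6.

6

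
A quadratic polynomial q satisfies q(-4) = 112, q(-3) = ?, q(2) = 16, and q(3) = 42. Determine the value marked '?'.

The 3 known points determine the degree-2 polynomial uniquely.
Write q(n) = an^2 + bn + c. Substituting each data point gives a linear system:
  16a - 4b + c = 112
  4a + 2b + c = 16
  9a + 3b + c = 42
Solving the system yields a = 6, b = -4, c = 0.
So q(n) = 6n^2 - 4n.
Then q(-3) = 66.

66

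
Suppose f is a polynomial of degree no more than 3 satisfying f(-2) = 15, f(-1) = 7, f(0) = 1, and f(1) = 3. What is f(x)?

f(x) = x^3 + 4x^2 - 3x + 1

Using the Lagrange interpolation formula with nodes -2, -1, 0, 1:
  L_0(x) = (x + 1)x(x - 1) / -6
  L_1(x) = (x + 2)x(x - 1) / 2
  L_2(x) = (x + 2)(x + 1)(x - 1) / -2
  L_3(x) = (x + 2)(x + 1)x / 6
Then f(x) = 15·L_0(x) + 7·L_1(x) + 1·L_2(x) + 3·L_3(x).
Expanding and collecting terms gives f(x) = x^3 + 4x^2 - 3x + 1.
Check: f(-1) = 7. ✓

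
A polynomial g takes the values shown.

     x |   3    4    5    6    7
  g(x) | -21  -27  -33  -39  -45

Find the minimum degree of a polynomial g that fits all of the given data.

1

Forward differences of the values at x = 3, 4, 5, 6, 7:
  g  : -21  -27  -33  -39  -45
  Δ  : -6  -6  -6  -6
  Δ^2: 0  0  0
  Δ^3: 0  0
  Δ^4: 0
The first differences are constant (-6) and nonzero, while all higher differences vanish, so the minimal degree is 1.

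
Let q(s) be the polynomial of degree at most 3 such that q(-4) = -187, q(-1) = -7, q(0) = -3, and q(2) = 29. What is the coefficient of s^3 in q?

3

Write q(s) = as^3 + bs^2 + cs + d. Substituting each data point gives a linear system:
  -64a + 16b - 4c + d = -187
  -a + b - c + d = -7
  d = -3
  8a + 4b + 2c + d = 29
Solving the system yields a = 3, b = 1, c = 2, d = -3.
So q(s) = 3s³ + s² + 2s - 3.
The leading coefficient is 3.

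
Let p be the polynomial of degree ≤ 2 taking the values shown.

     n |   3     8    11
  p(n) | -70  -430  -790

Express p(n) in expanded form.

Using the Lagrange interpolation formula with nodes 3, 8, 11:
  L_0(n) = (n - 8)(n - 11) / 40
  L_1(n) = (n - 3)(n - 11) / -15
  L_2(n) = (n - 3)(n - 8) / 24
Then p(n) = -70·L_0(n) - 430·L_1(n) - 790·L_2(n).
Expanding and collecting terms gives p(n) = -6n^2 - 6n + 2.
Check: p(11) = -790. ✓

p(n) = -6n^2 - 6n + 2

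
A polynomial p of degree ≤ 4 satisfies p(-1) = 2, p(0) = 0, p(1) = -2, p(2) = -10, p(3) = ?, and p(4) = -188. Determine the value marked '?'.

On equispaced nodes a degree-4 polynomial has vanishing fifth forward difference, so
  - p(-1) + 5·p(0) - 10·p(1) + 10·p(2) - 5·p(3) + p(4) = 0.
Substituting the known values and solving for p(3):
  -5·p(3) = 270
  p(3) = -54.

-54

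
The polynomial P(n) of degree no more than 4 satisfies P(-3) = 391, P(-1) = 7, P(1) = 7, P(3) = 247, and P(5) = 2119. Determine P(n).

P(n) = 4n^4 - 3n^3 - n^2 + 3n + 4

Using the Lagrange interpolation formula with nodes -3, -1, 1, 3, 5:
  L_0(n) = (n + 1)(n - 1)(n - 3)(n - 5) / 384
  L_1(n) = (n + 3)(n - 1)(n - 3)(n - 5) / -96
  L_2(n) = (n + 3)(n + 1)(n - 3)(n - 5) / 64
  L_3(n) = (n + 3)(n + 1)(n - 1)(n - 5) / -96
  L_4(n) = (n + 3)(n + 1)(n - 1)(n - 3) / 384
Then P(n) = 391·L_0(n) + 7·L_1(n) + 7·L_2(n) + 247·L_3(n) + 2119·L_4(n).
Expanding and collecting terms gives P(n) = 4n⁴ - 3n³ - n² + 3n + 4.
Check: P(3) = 247. ✓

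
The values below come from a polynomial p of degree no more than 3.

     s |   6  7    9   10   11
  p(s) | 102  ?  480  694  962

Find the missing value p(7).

190

The 4 known points determine the degree-3 polynomial uniquely.
Write p(s) = as^3 + bs^2 + cs + d. Substituting each data point gives a linear system:
  216a + 36b + 6c + d = 102
  729a + 81b + 9c + d = 480
  1000a + 100b + 10c + d = 694
  1331a + 121b + 11c + d = 962
Solving the system yields a = 1, b = -3, c = 0, d = -6.
So p(s) = s^3 - 3s^2 - 6.
Then p(7) = 190.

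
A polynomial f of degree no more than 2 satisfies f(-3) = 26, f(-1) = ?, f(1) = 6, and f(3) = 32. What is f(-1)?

The 3 known points determine the degree-2 polynomial uniquely.
Write f(u) = au^2 + bu + c. Substituting each data point gives a linear system:
  9a - 3b + c = 26
  a + b + c = 6
  9a + 3b + c = 32
Solving the system yields a = 3, b = 1, c = 2.
So f(u) = 3u² + u + 2.
Then f(-1) = 4.

4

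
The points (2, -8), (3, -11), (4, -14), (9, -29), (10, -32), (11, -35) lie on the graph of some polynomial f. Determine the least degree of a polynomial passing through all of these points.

Divided differences on the nodes 2, 3, 4, 9, 10, 11:
  order 0: -8  -11  -14  -29  -32  -35
  order 1: -3  -3  -3  -3  -3
  order 2: 0  0  0  0
  order 3: 0  0  0
  order 4: 0  0
  order 5: 0
The order-1 divided differences are all -3 (nonzero) and every higher order vanishes, so the data lies on a polynomial of degree exactly 1.

1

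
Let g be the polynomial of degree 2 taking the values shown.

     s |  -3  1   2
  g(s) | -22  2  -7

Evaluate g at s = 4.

-43

Write g(s) = as^2 + bs + c. Substituting each data point gives a linear system:
  9a - 3b + c = -22
  a + b + c = 2
  4a + 2b + c = -7
Solving the system yields a = -3, b = 0, c = 5.
So g(s) = -3s^2 + 5.
Then g(4) = -43.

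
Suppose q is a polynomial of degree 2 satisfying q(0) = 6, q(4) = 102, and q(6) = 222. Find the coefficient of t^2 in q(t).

Write q(t) = at^2 + bt + c. Substituting each data point gives a linear system:
  c = 6
  16a + 4b + c = 102
  36a + 6b + c = 222
Solving the system yields a = 6, b = 0, c = 6.
So q(t) = 6t² + 6.
The leading coefficient is 6.

6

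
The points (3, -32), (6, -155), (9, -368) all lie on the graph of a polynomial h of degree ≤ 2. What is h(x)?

Write h(x) = ax^2 + bx + c. Substituting each data point gives a linear system:
  9a + 3b + c = -32
  36a + 6b + c = -155
  81a + 9b + c = -368
Solving the system yields a = -5, b = 4, c = 1.
So h(x) = -5x^2 + 4x + 1.
Check: h(3) = -32. ✓

h(x) = -5x^2 + 4x + 1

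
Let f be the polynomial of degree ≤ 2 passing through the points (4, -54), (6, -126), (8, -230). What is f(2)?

Using the Lagrange interpolation formula with nodes 4, 6, 8:
  L_0(u) = (u - 6)(u - 8) / 8
  L_1(u) = (u - 4)(u - 8) / -4
  L_2(u) = (u - 4)(u - 6) / 8
Then f(u) = -54·L_0(u) - 126·L_1(u) - 230·L_2(u).
Expanding and collecting terms gives f(u) = -4u^2 + 4u - 6.
Evaluating at u = 2: f(2) = -14.

-14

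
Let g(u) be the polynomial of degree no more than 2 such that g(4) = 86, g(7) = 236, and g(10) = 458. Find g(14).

866

Using the Lagrange interpolation formula with nodes 4, 7, 10:
  L_0(u) = (u - 7)(u - 10) / 18
  L_1(u) = (u - 4)(u - 10) / -9
  L_2(u) = (u - 4)(u - 7) / 18
Then g(u) = 86·L_0(u) + 236·L_1(u) + 458·L_2(u).
Expanding and collecting terms gives g(u) = 4u² + 6u - 2.
Evaluating at u = 14: g(14) = 866.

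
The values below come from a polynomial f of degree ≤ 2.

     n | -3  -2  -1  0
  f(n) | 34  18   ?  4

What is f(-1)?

The 3 known points determine the degree-2 polynomial uniquely.
Write f(n) = an^2 + bn + c. Substituting each data point gives a linear system:
  9a - 3b + c = 34
  4a - 2b + c = 18
  c = 4
Solving the system yields a = 3, b = -1, c = 4.
So f(n) = 3n^2 - n + 4.
Then f(-1) = 8.

8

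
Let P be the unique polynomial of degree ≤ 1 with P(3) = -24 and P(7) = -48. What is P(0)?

-6

Write P(s) = as + b. Substituting each data point gives a linear system:
  3a + b = -24
  7a + b = -48
Solving the system yields a = -6, b = -6.
So P(s) = -6s - 6.
Then P(0) = -6.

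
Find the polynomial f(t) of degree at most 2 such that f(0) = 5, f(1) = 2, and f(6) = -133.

Write f(t) = at^2 + bt + c. Substituting each data point gives a linear system:
  c = 5
  a + b + c = 2
  36a + 6b + c = -133
Solving the system yields a = -4, b = 1, c = 5.
So f(t) = -4t² + t + 5.
Check: f(0) = 5. ✓

f(t) = -4t^2 + t + 5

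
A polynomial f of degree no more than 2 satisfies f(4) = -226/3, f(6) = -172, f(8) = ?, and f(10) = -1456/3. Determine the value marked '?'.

On equispaced nodes a degree-2 polynomial has vanishing third forward difference, so
  - f(4) + 3·f(6) - 3·f(8) + f(10) = 0.
Substituting the known values and solving for f(8):
  -3·f(8) = 926
  f(8) = -926/3.

-926/3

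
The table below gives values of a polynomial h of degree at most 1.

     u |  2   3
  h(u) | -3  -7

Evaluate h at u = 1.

Write h(u) = au + b. Substituting each data point gives a linear system:
  2a + b = -3
  3a + b = -7
Solving the system yields a = -4, b = 5.
So h(u) = -4u + 5.
Then h(1) = 1.

1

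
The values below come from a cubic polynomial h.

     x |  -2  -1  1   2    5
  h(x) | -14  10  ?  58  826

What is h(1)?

10

The 4 known points determine the degree-3 polynomial uniquely.
Write h(x) = ax^3 + bx^2 + cx + d. Substituting each data point gives a linear system:
  -8a + 4b - 2c + d = -14
  -a + b - c + d = 10
  8a + 4b + 2c + d = 58
  125a + 25b + 5c + d = 826
Solving the system yields a = 6, b = 4, c = -6, d = 6.
So h(x) = 6x^3 + 4x^2 - 6x + 6.
Then h(1) = 10.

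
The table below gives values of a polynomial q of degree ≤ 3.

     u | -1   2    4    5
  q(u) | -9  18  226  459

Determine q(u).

q(u) = 4u^3 - u^2 - 2u - 6

Using the Lagrange interpolation formula with nodes -1, 2, 4, 5:
  L_0(u) = (u - 2)(u - 4)(u - 5) / -90
  L_1(u) = (u + 1)(u - 4)(u - 5) / 18
  L_2(u) = (u + 1)(u - 2)(u - 5) / -10
  L_3(u) = (u + 1)(u - 2)(u - 4) / 18
Then q(u) = -9·L_0(u) + 18·L_1(u) + 226·L_2(u) + 459·L_3(u).
Expanding and collecting terms gives q(u) = 4u³ - u² - 2u - 6.
Check: q(4) = 226. ✓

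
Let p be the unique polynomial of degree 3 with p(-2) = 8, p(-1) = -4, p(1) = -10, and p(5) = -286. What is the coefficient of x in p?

-1

Write p(x) = ax^3 + bx^2 + cx + d. Substituting each data point gives a linear system:
  -8a + 4b - 2c + d = 8
  -a + b - c + d = -4
  a + b + c + d = -10
  125a + 25b + 5c + d = -286
Solving the system yields a = -2, b = -1, c = -1, d = -6.
So p(x) = -2x^3 - x^2 - x - 6.
The coefficient of x is -1.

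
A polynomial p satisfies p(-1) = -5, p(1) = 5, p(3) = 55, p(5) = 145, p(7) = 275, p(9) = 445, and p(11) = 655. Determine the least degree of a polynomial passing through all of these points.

2

Forward differences of the values at s = -1, 1, 3, 5, 7, 9, 11:
  p  : -5  5  55  145  275  445  655
  Δ  : 10  50  90  130  170  210
  Δ^2: 40  40  40  40  40
  Δ^3: 0  0  0  0
  Δ^4: 0  0  0
  Δ^5: 0  0
  Δ^6: 0
The second differences are constant (40) and nonzero, while all higher differences vanish, so the minimal degree is 2.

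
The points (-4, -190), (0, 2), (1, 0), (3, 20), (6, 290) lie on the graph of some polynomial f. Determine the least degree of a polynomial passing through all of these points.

3

Divided differences on the nodes -4, 0, 1, 3, 6:
  order 0: -190  2  0  20  290
  order 1: 48  -2  10  90
  order 2: -10  4  16
  order 3: 2  2
  order 4: 0
The order-3 divided differences are all 2 (nonzero) and every higher order vanishes, so the data lies on a polynomial of degree exactly 3.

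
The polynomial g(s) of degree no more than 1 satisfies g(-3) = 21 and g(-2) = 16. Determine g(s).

g(s) = -5s + 6

Write g(s) = as + b. Substituting each data point gives a linear system:
  -3a + b = 21
  -2a + b = 16
Solving the system yields a = -5, b = 6.
So g(s) = -5s + 6.
Check: g(-2) = 16. ✓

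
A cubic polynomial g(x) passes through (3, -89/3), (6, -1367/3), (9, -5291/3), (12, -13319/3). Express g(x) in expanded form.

g(x) = -3x^3 + 5x^2 + 2x + 1/3

Write g(x) = ax^3 + bx^2 + cx + d. Substituting each data point gives a linear system:
  27a + 9b + 3c + d = -89/3
  216a + 36b + 6c + d = -1367/3
  729a + 81b + 9c + d = -5291/3
  1728a + 144b + 12c + d = -13319/3
Solving the system yields a = -3, b = 5, c = 2, d = 1/3.
So g(x) = -3x³ + 5x² + 2x + 1/3.
Check: g(12) = -13319/3. ✓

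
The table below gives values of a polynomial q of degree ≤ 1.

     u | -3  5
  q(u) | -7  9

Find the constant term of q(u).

Write q(u) = au + b. Substituting each data point gives a linear system:
  -3a + b = -7
  5a + b = 9
Solving the system yields a = 2, b = -1.
So q(u) = 2u - 1.
The constant term is -1.

-1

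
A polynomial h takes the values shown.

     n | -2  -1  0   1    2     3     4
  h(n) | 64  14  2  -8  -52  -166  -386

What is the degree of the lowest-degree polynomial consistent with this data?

Forward differences of the values at n = -2, -1, 0, 1, 2, 3, 4:
  h  : 64  14  2  -8  -52  -166  -386
  Δ  : -50  -12  -10  -44  -114  -220
  Δ^2: 38  2  -34  -70  -106
  Δ^3: -36  -36  -36  -36
  Δ^4: 0  0  0
  Δ^5: 0  0
  Δ^6: 0
The third differences are constant (-36) and nonzero, while all higher differences vanish, so the minimal degree is 3.

3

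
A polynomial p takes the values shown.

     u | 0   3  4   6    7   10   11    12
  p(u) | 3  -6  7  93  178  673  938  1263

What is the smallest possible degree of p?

Divided differences on the nodes 0, 3, 4, 6, 7, 10, 11, 12:
  order 0: 3  -6  7  93  178  673  938  1263
  order 1: -3  13  43  85  165  265  325
  order 2: 4  10  14  20  25  30
  order 3: 1  1  1  1  1
  order 4: 0  0  0  0
  order 5: 0  0  0
  order 6: 0  0
  order 7: 0
The order-3 divided differences are all 1 (nonzero) and every higher order vanishes, so the data lies on a polynomial of degree exactly 3.

3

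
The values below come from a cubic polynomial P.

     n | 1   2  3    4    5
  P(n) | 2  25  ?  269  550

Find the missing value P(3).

On equispaced nodes a degree-3 polynomial has vanishing fourth forward difference, so
  P(1) - 4·P(2) + 6·P(3) - 4·P(4) + P(5) = 0.
Substituting the known values and solving for P(3):
  6·P(3) = 624
  P(3) = 104.

104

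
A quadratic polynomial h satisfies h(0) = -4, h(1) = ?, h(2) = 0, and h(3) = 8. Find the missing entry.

The 3 known points determine the degree-2 polynomial uniquely.
Write h(t) = at^2 + bt + c. Substituting each data point gives a linear system:
  c = -4
  4a + 2b + c = 0
  9a + 3b + c = 8
Solving the system yields a = 2, b = -2, c = -4.
So h(t) = 2t² - 2t - 4.
Then h(1) = -4.

-4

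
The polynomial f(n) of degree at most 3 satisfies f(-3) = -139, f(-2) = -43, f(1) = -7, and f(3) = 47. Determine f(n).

f(n) = 4n^3 - 5n^2 - 5n - 1

Using the Lagrange interpolation formula with nodes -3, -2, 1, 3:
  L_0(n) = (n + 2)(n - 1)(n - 3) / -24
  L_1(n) = (n + 3)(n - 1)(n - 3) / 15
  L_2(n) = (n + 3)(n + 2)(n - 3) / -24
  L_3(n) = (n + 3)(n + 2)(n - 1) / 60
Then f(n) = -139·L_0(n) - 43·L_1(n) - 7·L_2(n) + 47·L_3(n).
Expanding and collecting terms gives f(n) = 4n^3 - 5n^2 - 5n - 1.
Check: f(-3) = -139. ✓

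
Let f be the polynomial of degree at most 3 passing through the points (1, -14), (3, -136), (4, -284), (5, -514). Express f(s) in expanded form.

f(s) = -3s^3 - 5s^2 - 2s - 4

Using the Lagrange interpolation formula with nodes 1, 3, 4, 5:
  L_0(s) = (s - 3)(s - 4)(s - 5) / -24
  L_1(s) = (s - 1)(s - 4)(s - 5) / 4
  L_2(s) = (s - 1)(s - 3)(s - 5) / -3
  L_3(s) = (s - 1)(s - 3)(s - 4) / 8
Then f(s) = -14·L_0(s) - 136·L_1(s) - 284·L_2(s) - 514·L_3(s).
Expanding and collecting terms gives f(s) = -3s³ - 5s² - 2s - 4.
Check: f(3) = -136. ✓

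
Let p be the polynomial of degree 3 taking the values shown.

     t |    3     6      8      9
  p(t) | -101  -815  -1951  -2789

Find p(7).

-1301

Using the Lagrange interpolation formula with nodes 3, 6, 8, 9:
  L_0(t) = (t - 6)(t - 8)(t - 9) / -90
  L_1(t) = (t - 3)(t - 8)(t - 9) / 18
  L_2(t) = (t - 3)(t - 6)(t - 9) / -10
  L_3(t) = (t - 3)(t - 6)(t - 8) / 18
Then p(t) = -101·L_0(t) - 815·L_1(t) - 1951·L_2(t) - 2789·L_3(t).
Expanding and collecting terms gives p(t) = -4t^3 + 2t^2 - 4t + 1.
Evaluating at t = 7: p(7) = -1301.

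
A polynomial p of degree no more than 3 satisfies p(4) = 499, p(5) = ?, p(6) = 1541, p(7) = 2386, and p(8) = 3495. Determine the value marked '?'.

The 4 known points determine the degree-3 polynomial uniquely.
Write p(x) = ax^3 + bx^2 + cx + d. Substituting each data point gives a linear system:
  64a + 16b + 4c + d = 499
  216a + 36b + 6c + d = 1541
  343a + 49b + 7c + d = 2386
  512a + 64b + 8c + d = 3495
Solving the system yields a = 6, b = 6, c = 5, d = -1.
So p(x) = 6x^3 + 6x^2 + 5x - 1.
Then p(5) = 924.

924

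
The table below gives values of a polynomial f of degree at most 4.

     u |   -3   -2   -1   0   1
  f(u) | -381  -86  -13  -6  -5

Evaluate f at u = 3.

Using the Lagrange interpolation formula with nodes -3, -2, -1, 0, 1:
  L_0(u) = (u + 2)(u + 1)u(u - 1) / 24
  L_1(u) = (u + 3)(u + 1)u(u - 1) / -6
  L_2(u) = (u + 3)(u + 2)u(u - 1) / 4
  L_3(u) = (u + 3)(u + 2)(u + 1)(u - 1) / -6
  L_4(u) = (u + 3)(u + 2)(u + 1)u / 24
Then f(u) = -381·L_0(u) - 86·L_1(u) - 13·L_2(u) - 6·L_3(u) - 5·L_4(u).
Expanding and collecting terms gives f(u) = -4u^4 + 2u^3 + u^2 + 2u - 6.
Evaluating at u = 3: f(3) = -261.

-261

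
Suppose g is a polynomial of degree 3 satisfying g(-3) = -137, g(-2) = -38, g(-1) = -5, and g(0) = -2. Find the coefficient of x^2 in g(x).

3

Write g(x) = ax^3 + bx^2 + cx + d. Substituting each data point gives a linear system:
  -27a + 9b - 3c + d = -137
  -8a + 4b - 2c + d = -38
  -a + b - c + d = -5
  d = -2
Solving the system yields a = 6, b = 3, c = 0, d = -2.
So g(x) = 6x³ + 3x² - 2.
The coefficient of x^2 is 3.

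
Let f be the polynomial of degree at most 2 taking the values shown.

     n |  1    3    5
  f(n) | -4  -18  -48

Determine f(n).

f(n) = -2n^2 + n - 3

Write f(n) = an^2 + bn + c. Substituting each data point gives a linear system:
  a + b + c = -4
  9a + 3b + c = -18
  25a + 5b + c = -48
Solving the system yields a = -2, b = 1, c = -3.
So f(n) = -2n² + n - 3.
Check: f(3) = -18. ✓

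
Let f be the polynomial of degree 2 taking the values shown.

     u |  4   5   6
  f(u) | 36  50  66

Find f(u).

f(u) = u^2 + 5u

Using the Lagrange interpolation formula with nodes 4, 5, 6:
  L_0(u) = (u - 5)(u - 6) / 2
  L_1(u) = (u - 4)(u - 6) / -1
  L_2(u) = (u - 4)(u - 5) / 2
Then f(u) = 36·L_0(u) + 50·L_1(u) + 66·L_2(u).
Expanding and collecting terms gives f(u) = u^2 + 5u.
Check: f(4) = 36. ✓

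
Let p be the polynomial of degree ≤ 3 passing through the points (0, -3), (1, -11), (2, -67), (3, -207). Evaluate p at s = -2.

13

Forward differences of the values at s = 0, 1, 2, 3:
  p  : -3  -11  -67  -207
  Δ  : -8  -56  -140
  Δ^2: -48  -84
  Δ^3: -36
The third differences are constant, confirming degree 3.
Interpolating (Newton forward form) and evaluating at s = -2 gives p(-2) = 13.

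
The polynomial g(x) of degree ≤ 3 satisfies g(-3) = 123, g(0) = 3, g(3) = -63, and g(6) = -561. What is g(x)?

Using the Lagrange interpolation formula with nodes -3, 0, 3, 6:
  L_0(x) = x(x - 3)(x - 6) / -162
  L_1(x) = (x + 3)(x - 3)(x - 6) / 54
  L_2(x) = (x + 3)x(x - 6) / -54
  L_3(x) = (x + 3)x(x - 3) / 162
Then g(x) = 123·L_0(x) + 3·L_1(x) - 63·L_2(x) - 561·L_3(x).
Expanding and collecting terms gives g(x) = -3x^3 + 3x^2 - 4x + 3.
Check: g(6) = -561. ✓

g(x) = -3x^3 + 3x^2 - 4x + 3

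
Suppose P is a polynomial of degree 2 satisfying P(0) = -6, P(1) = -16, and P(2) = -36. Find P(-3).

Using the Lagrange interpolation formula with nodes 0, 1, 2:
  L_0(x) = (x - 1)(x - 2) / 2
  L_1(x) = x(x - 2) / -1
  L_2(x) = x(x - 1) / 2
Then P(x) = -6·L_0(x) - 16·L_1(x) - 36·L_2(x).
Expanding and collecting terms gives P(x) = -5x^2 - 5x - 6.
Evaluating at x = -3: P(-3) = -36.

-36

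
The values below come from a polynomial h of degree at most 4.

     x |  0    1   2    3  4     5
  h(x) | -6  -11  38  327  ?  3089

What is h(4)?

The 5 known points determine the degree-4 polynomial uniquely.
Write h(x) = ax^4 + bx^3 + cx^2 + dx + e. Substituting each data point gives a linear system:
  e = -6
  a + b + c + d + e = -11
  16a + 8b + 4c + 2d + e = 38
  81a + 27b + 9c + 3d + e = 327
  625a + 125b + 25c + 5d + e = 3089
Solving the system yields a = 6, b = -5, c = 0, d = -6, e = -6.
So h(x) = 6x⁴ - 5x³ - 6x - 6.
Then h(4) = 1186.

1186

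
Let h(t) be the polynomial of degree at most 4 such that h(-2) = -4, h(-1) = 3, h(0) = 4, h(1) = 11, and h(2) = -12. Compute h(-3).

Write h(t) = at^4 + bt^3 + ct^2 + dt + e. Substituting each data point gives a linear system:
  16a - 8b + 4c - 2d + e = -4
  a - b + c - d + e = 3
  e = 4
  a + b + c + d + e = 11
  16a + 8b + 4c + 2d + e = -12
Solving the system yields a = -2, b = -2, c = 5, d = 6, e = 4.
So h(t) = -2t⁴ - 2t³ + 5t² + 6t + 4.
Then h(-3) = -77.

-77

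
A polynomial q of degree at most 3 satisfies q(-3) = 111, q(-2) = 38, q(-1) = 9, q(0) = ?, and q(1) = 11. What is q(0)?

6

On equispaced nodes a degree-3 polynomial has vanishing fourth forward difference, so
  q(-3) - 4·q(-2) + 6·q(-1) - 4·q(0) + q(1) = 0.
Substituting the known values and solving for q(0):
  -4·q(0) = -24
  q(0) = 6.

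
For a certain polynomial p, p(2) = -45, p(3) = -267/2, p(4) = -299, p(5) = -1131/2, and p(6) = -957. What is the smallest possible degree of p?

Forward differences of the values at u = 2, 3, 4, 5, 6:
  p  : -45  -267/2  -299  -1131/2  -957
  Δ  : -177/2  -331/2  -533/2  -783/2
  Δ^2: -77  -101  -125
  Δ^3: -24  -24
  Δ^4: 0
The third differences are constant (-24) and nonzero, while all higher differences vanish, so the minimal degree is 3.

3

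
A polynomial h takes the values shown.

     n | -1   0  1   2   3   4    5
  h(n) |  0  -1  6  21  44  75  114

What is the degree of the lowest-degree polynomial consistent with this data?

2

Forward differences of the values at n = -1, 0, 1, 2, 3, 4, 5:
  h  : 0  -1  6  21  44  75  114
  Δ  : -1  7  15  23  31  39
  Δ^2: 8  8  8  8  8
  Δ^3: 0  0  0  0
  Δ^4: 0  0  0
  Δ^5: 0  0
  Δ^6: 0
The second differences are constant (8) and nonzero, while all higher differences vanish, so the minimal degree is 2.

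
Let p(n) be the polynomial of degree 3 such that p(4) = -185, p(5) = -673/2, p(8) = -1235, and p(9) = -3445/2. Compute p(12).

-3917

Write p(n) = an^3 + bn^2 + cn + d. Substituting each data point gives a linear system:
  64a + 16b + 4c + d = -185
  125a + 25b + 5c + d = -673/2
  512a + 64b + 8c + d = -1235
  729a + 81b + 9c + d = -3445/2
Solving the system yields a = -2, b = -3, c = -5/2, d = 1.
So p(n) = -2n^3 - 3n^2 - (5/2)n + 1.
Then p(12) = -3917.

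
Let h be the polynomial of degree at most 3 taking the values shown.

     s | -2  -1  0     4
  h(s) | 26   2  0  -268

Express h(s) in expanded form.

Using the Lagrange interpolation formula with nodes -2, -1, 0, 4:
  L_0(s) = (s + 1)s(s - 4) / -12
  L_1(s) = (s + 2)s(s - 4) / 5
  L_2(s) = (s + 2)(s + 1)(s - 4) / -8
  L_3(s) = (s + 2)(s + 1)s / 120
Then h(s) = 26·L_0(s) + 2·L_1(s) + 0·L_2(s) - 268·L_3(s).
Expanding and collecting terms gives h(s) = -4s³ - s² + s.
Check: h(4) = -268. ✓

h(s) = -4s^3 - s^2 + s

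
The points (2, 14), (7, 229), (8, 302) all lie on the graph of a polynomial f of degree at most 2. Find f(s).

Using the Lagrange interpolation formula with nodes 2, 7, 8:
  L_0(s) = (s - 7)(s - 8) / 30
  L_1(s) = (s - 2)(s - 8) / -5
  L_2(s) = (s - 2)(s - 7) / 6
Then f(s) = 14·L_0(s) + 229·L_1(s) + 302·L_2(s).
Expanding and collecting terms gives f(s) = 5s² - 2s - 2.
Check: f(8) = 302. ✓

f(s) = 5s^2 - 2s - 2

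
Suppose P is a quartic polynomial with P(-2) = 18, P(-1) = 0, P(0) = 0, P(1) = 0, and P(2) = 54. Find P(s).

Write P(s) = as^4 + bs^3 + cs^2 + ds + e. Substituting each data point gives a linear system:
  16a - 8b + 4c - 2d + e = 18
  a - b + c - d + e = 0
  e = 0
  a + b + c + d + e = 0
  16a + 8b + 4c + 2d + e = 54
Solving the system yields a = 3, b = 3, c = -3, d = -3, e = 0.
So P(s) = 3s⁴ + 3s³ - 3s² - 3s.
Check: P(2) = 54. ✓

P(s) = 3s^4 + 3s^3 - 3s^2 - 3s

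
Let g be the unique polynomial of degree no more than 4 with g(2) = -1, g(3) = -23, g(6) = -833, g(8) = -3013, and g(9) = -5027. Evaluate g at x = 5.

-355

Using the Lagrange interpolation formula with nodes 2, 3, 6, 8, 9:
  L_0(x) = (x - 3)(x - 6)(x - 8)(x - 9) / 168
  L_1(x) = (x - 2)(x - 6)(x - 8)(x - 9) / -90
  L_2(x) = (x - 2)(x - 3)(x - 8)(x - 9) / 72
  L_3(x) = (x - 2)(x - 3)(x - 6)(x - 9) / -60
  L_4(x) = (x - 2)(x - 3)(x - 6)(x - 8) / 126
Then g(x) = -1·L_0(x) - 23·L_1(x) - 833·L_2(x) - 3013·L_3(x) - 5027·L_4(x).
Expanding and collecting terms gives g(x) = -x⁴ + 2x³ + x² - 5.
Evaluating at x = 5: g(5) = -355.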